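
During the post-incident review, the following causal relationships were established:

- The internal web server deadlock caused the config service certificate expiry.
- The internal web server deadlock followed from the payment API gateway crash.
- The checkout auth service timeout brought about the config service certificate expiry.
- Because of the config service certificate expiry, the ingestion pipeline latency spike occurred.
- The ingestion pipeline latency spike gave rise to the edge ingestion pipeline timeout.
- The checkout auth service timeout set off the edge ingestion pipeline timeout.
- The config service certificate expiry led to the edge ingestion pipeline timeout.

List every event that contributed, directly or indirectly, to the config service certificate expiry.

Immediate causes of the config service certificate expiry: the internal web server deadlock, the checkout auth service timeout.
Further upstream: the payment API gateway crash.

the checkout auth service timeout, the internal web server deadlock, the payment API gateway crash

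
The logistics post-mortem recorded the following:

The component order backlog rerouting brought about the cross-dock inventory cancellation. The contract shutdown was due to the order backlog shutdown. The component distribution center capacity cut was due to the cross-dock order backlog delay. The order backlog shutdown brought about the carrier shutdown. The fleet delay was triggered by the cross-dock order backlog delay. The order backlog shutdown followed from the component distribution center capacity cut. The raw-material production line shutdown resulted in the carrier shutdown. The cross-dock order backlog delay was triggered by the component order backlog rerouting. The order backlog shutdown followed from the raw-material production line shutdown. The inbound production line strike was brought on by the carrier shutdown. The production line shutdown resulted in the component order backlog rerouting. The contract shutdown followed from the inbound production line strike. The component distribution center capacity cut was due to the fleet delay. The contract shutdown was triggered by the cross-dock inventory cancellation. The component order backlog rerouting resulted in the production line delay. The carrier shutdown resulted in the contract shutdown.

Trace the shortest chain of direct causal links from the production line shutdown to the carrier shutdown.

the production line shutdown → the component order backlog rerouting → the cross-dock order backlog delay → the component distribution center capacity cut → the order backlog shutdown → the carrier shutdown

the production line shutdown → the component order backlog rerouting
the component order backlog rerouting → the cross-dock order backlog delay
the cross-dock order backlog delay → the component distribution center capacity cut
the component distribution center capacity cut → the order backlog shutdown
the order backlog shutdown → the carrier shutdown
Length: 5 steps.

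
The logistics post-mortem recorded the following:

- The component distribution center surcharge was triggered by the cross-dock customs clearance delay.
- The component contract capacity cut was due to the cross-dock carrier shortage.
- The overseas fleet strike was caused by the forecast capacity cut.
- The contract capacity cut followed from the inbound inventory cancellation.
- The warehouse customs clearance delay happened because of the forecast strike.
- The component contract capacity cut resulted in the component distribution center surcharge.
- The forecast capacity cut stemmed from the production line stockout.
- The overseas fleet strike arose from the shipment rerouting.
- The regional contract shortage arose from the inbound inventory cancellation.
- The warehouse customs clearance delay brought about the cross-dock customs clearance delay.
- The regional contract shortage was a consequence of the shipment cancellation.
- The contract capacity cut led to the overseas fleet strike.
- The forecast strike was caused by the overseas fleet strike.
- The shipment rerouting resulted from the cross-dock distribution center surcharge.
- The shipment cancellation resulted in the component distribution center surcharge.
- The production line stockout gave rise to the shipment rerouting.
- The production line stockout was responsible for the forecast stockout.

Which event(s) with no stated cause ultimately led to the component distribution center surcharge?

the cross-dock carrier shortage, the cross-dock distribution center surcharge, the inbound inventory cancellation, the production line stockout, the shipment cancellation

Tracing upstream from the component distribution center surcharge: the component distribution center surcharge ← the cross-dock customs clearance delay ← the warehouse customs clearance delay ← the forecast strike ← the overseas fleet strike ← the forecast capacity cut ← the production line stockout.
A separate upstream branch: the component distribution center surcharge ← the component contract capacity cut ← the cross-dock carrier shortage.
A separate upstream branch: the component distribution center surcharge ← the cross-dock customs clearance delay ← the warehouse customs clearance delay ← the forecast strike ← the overseas fleet strike ← the shipment rerouting ← the cross-dock distribution center surcharge.
A separate upstream branch: the component distribution center surcharge ← the cross-dock customs clearance delay ← the warehouse customs clearance delay ← the forecast strike ← the overseas fleet strike ← the contract capacity cut ← the inbound inventory cancellation.
A separate upstream branch: the component distribution center surcharge ← the shipment cancellation.
Each of those chain origins has no stated cause.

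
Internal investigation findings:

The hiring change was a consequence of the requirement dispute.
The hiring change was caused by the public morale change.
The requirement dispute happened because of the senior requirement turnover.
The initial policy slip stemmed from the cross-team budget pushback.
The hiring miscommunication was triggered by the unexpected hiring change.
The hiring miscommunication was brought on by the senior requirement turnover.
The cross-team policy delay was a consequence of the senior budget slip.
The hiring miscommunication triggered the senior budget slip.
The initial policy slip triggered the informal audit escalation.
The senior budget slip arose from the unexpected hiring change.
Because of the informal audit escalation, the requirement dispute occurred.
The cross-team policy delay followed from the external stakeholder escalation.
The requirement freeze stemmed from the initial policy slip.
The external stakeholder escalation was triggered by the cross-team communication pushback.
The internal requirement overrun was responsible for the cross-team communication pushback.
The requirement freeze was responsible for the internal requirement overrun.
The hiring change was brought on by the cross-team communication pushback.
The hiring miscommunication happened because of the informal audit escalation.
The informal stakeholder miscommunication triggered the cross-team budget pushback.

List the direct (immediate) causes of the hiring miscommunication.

the informal audit escalation, the senior requirement turnover, the unexpected hiring change

Upstream contributors include the informal stakeholder miscommunication, the cross-team budget pushback, the initial policy slip, but only the informal audit escalation, the senior requirement turnover, the unexpected hiring change feed directly into the hiring miscommunication.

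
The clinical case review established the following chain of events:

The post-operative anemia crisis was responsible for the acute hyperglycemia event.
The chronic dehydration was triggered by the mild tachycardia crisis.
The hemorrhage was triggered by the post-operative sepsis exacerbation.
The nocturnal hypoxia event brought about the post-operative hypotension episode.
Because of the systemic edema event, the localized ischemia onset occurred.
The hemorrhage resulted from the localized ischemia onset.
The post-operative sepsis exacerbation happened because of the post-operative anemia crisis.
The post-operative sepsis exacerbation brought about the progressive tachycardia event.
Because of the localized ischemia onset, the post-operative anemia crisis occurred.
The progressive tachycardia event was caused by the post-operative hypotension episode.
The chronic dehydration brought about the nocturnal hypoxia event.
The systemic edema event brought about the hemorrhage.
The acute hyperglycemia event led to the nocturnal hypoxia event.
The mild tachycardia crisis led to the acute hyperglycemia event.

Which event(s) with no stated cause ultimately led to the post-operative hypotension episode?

the mild tachycardia crisis, the systemic edema event

Tracing upstream from the post-operative hypotension episode: the post-operative hypotension episode ← the nocturnal hypoxia event ← the acute hyperglycemia event ← the post-operative anemia crisis ← the localized ischemia onset ← the systemic edema event.
A separate upstream branch: the post-operative hypotension episode ← the nocturnal hypoxia event ← the chronic dehydration ← the mild tachycardia crisis.
Each of those chain origins has no stated cause.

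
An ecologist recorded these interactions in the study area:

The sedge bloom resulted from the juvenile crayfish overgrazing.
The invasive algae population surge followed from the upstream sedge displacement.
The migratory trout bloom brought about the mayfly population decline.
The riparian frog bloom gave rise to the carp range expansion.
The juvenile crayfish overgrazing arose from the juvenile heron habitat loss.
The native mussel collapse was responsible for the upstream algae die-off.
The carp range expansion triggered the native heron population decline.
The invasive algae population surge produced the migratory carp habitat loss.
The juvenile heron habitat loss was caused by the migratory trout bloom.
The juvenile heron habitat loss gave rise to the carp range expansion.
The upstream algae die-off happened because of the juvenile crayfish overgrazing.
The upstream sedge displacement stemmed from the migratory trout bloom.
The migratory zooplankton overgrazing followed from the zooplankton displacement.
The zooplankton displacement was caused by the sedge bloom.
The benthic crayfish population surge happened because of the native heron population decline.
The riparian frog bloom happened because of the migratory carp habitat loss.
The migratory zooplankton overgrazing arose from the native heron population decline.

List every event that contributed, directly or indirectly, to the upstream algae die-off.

the juvenile crayfish overgrazing, the juvenile heron habitat loss, the migratory trout bloom, the native mussel collapse

Immediate causes of the upstream algae die-off: the juvenile crayfish overgrazing, the native mussel collapse.
Further upstream: the migratory trout bloom, the juvenile heron habitat loss.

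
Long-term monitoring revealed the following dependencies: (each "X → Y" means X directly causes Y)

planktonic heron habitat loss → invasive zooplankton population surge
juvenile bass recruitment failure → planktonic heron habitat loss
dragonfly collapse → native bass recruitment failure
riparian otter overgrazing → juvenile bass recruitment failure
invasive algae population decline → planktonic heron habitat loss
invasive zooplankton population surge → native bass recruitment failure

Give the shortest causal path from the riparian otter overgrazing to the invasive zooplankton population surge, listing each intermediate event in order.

the riparian otter overgrazing → the juvenile bass recruitment failure → the planktonic heron habitat loss → the invasive zooplankton population surge

the riparian otter overgrazing → the juvenile bass recruitment failure
the juvenile bass recruitment failure → the planktonic heron habitat loss
the planktonic heron habitat loss → the invasive zooplankton population surge
Length: 3 steps.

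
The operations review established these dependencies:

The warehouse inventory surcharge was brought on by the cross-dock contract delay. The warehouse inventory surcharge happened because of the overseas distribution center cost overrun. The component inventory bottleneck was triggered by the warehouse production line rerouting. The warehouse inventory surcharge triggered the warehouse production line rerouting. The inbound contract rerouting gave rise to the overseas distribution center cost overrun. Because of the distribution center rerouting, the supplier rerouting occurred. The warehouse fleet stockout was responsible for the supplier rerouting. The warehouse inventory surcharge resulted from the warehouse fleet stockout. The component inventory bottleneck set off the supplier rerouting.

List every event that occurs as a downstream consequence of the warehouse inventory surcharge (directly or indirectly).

the component inventory bottleneck, the supplier rerouting, the warehouse production line rerouting

Direct effects: the warehouse production line rerouting.
2 steps out: the component inventory bottleneck.
3 steps out: the supplier rerouting.
Not reachable from it: the warehouse fleet stockout, the inbound contract rerouting, the overseas distribution center cost overrun, the cross-dock contract delay, the distribution center rerouting.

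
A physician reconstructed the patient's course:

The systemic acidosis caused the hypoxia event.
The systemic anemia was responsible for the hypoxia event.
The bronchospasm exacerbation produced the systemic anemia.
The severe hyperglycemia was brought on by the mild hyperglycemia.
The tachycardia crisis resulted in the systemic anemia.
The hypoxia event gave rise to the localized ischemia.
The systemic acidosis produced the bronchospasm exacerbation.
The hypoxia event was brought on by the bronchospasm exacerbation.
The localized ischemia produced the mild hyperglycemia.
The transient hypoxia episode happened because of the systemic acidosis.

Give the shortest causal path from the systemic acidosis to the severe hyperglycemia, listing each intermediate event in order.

the systemic acidosis → the hypoxia event → the localized ischemia → the mild hyperglycemia → the severe hyperglycemia

the systemic acidosis → the hypoxia event
the hypoxia event → the localized ischemia
the localized ischemia → the mild hyperglycemia
the mild hyperglycemia → the severe hyperglycemia
Length: 4 steps.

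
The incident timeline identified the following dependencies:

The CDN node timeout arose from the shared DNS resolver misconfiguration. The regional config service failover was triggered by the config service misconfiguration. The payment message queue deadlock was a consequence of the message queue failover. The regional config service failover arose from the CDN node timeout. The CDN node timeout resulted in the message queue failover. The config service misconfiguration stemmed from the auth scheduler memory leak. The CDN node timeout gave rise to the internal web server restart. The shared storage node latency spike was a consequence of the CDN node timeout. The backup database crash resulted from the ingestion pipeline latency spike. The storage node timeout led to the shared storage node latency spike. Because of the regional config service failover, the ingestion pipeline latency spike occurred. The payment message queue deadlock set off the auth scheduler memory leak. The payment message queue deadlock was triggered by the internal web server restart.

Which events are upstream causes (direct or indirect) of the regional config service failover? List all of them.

the CDN node timeout, the auth scheduler memory leak, the config service misconfiguration, the internal web server restart, the message queue failover, the payment message queue deadlock, the shared DNS resolver misconfiguration

Immediate causes of the regional config service failover: the CDN node timeout, the config service misconfiguration.
Further upstream: the shared DNS resolver misconfiguration, the message queue failover, the internal web server restart, the payment message queue deadlock, the auth scheduler memory leak.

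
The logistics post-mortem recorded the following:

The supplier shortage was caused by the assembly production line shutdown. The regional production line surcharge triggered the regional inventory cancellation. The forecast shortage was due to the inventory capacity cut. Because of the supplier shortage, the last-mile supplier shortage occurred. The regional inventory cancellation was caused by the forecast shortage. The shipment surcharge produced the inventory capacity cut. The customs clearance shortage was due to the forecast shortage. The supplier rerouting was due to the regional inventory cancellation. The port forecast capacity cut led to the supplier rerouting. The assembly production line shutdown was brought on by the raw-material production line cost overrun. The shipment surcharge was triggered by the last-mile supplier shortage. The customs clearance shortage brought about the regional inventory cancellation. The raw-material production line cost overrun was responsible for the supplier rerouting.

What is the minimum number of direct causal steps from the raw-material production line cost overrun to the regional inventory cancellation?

7

Shortest chain: the raw-material production line cost overrun → the assembly production line shutdown → the supplier shortage → the last-mile supplier shortage → the shipment surcharge → the inventory capacity cut → the forecast shortage → the regional inventory cancellation.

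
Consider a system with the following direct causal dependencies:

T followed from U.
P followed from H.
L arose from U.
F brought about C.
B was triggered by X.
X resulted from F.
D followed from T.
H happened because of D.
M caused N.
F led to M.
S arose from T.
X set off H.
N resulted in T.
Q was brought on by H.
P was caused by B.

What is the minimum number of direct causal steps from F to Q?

3

Shortest chain: F → X → H → Q.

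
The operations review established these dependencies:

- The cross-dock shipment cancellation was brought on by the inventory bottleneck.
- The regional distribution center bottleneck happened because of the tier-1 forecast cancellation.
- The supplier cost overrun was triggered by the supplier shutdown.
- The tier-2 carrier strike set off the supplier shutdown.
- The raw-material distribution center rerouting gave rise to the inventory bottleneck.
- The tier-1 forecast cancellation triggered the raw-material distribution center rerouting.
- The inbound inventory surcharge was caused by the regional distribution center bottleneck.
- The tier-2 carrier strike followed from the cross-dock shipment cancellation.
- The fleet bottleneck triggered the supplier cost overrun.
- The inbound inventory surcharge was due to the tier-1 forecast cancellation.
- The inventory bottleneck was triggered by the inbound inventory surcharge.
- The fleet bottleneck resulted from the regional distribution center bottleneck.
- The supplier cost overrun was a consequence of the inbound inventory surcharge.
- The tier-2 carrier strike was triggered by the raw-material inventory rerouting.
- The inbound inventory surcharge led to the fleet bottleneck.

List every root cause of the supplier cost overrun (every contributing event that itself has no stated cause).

the raw-material inventory rerouting, the tier-1 forecast cancellation

Tracing upstream from the supplier cost overrun: the supplier cost overrun ← the inbound inventory surcharge ← the tier-1 forecast cancellation.
A separate upstream branch: the supplier cost overrun ← the supplier shutdown ← the tier-2 carrier strike ← the raw-material inventory rerouting.
Each of those chain origins has no stated cause.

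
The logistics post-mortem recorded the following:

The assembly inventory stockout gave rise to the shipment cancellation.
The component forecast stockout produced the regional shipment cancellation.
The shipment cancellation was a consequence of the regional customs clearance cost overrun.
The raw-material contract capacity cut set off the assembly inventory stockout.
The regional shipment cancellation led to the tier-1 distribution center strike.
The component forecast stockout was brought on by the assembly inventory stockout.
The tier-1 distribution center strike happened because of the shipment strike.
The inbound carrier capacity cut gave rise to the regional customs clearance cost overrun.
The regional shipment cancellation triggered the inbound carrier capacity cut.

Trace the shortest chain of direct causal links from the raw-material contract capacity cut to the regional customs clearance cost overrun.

the raw-material contract capacity cut → the assembly inventory stockout
the assembly inventory stockout → the component forecast stockout
the component forecast stockout → the regional shipment cancellation
the regional shipment cancellation → the inbound carrier capacity cut
the inbound carrier capacity cut → the regional customs clearance cost overrun
Length: 5 steps.

the raw-material contract capacity cut → the assembly inventory stockout → the component forecast stockout → the regional shipment cancellation → the inbound carrier capacity cut → the regional customs clearance cost overrun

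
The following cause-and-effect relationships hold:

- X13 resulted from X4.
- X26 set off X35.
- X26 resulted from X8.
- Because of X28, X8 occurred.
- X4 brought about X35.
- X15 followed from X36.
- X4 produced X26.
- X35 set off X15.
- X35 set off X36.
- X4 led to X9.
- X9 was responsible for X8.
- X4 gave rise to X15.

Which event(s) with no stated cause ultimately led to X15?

Tracing upstream from X15: X15 ← X4.
A separate upstream branch: X15 ← X35 ← X26 ← X8 ← X28.
Each of those chain origins has no stated cause.

X28, X4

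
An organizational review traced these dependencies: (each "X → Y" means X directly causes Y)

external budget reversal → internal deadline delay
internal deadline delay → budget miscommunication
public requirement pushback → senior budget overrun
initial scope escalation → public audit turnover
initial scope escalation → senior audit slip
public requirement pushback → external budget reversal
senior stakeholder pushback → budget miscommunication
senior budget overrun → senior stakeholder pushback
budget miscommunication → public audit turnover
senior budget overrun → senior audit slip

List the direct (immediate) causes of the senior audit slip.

Upstream contributors include the public requirement pushback, but only the initial scope escalation, the senior budget overrun feed directly into the senior audit slip.

the initial scope escalation, the senior budget overrun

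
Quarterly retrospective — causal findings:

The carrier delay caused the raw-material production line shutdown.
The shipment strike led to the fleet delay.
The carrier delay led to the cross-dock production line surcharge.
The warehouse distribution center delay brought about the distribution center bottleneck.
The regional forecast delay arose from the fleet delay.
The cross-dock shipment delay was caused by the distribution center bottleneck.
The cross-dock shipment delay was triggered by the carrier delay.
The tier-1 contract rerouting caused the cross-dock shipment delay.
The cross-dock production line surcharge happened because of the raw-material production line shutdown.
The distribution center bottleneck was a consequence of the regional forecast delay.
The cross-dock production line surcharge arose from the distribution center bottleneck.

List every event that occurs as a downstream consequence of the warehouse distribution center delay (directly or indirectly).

the cross-dock production line surcharge, the cross-dock shipment delay, the distribution center bottleneck

Direct effects: the distribution center bottleneck.
2 steps out: the cross-dock production line surcharge, the cross-dock shipment delay.
Not reachable from it: the carrier delay, the shipment strike, the fleet delay, the regional forecast delay, the tier-1 contract rerouting, the raw-material production line shutdown.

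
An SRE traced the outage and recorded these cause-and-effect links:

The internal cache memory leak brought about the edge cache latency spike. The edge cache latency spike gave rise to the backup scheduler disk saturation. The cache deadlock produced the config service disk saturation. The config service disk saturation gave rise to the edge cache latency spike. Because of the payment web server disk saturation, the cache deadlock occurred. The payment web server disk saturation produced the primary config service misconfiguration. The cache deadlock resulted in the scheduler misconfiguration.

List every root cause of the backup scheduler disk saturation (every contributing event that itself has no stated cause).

the internal cache memory leak, the payment web server disk saturation

Tracing upstream from the backup scheduler disk saturation: the backup scheduler disk saturation ← the edge cache latency spike ← the internal cache memory leak.
A separate upstream branch: the backup scheduler disk saturation ← the edge cache latency spike ← the config service disk saturation ← the cache deadlock ← the payment web server disk saturation.
Each of those chain origins has no stated cause.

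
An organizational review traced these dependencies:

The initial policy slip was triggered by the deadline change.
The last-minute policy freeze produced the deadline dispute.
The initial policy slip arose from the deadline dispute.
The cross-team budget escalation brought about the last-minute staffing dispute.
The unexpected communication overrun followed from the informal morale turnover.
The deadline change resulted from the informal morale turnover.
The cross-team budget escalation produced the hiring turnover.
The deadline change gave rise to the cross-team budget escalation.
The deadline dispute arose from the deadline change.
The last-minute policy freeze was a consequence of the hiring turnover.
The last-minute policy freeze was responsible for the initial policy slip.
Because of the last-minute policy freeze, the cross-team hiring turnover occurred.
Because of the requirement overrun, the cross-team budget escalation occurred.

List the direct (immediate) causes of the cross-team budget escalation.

the deadline change, the requirement overrun

Upstream contributors include the informal morale turnover, but only the deadline change, the requirement overrun feed directly into the cross-team budget escalation.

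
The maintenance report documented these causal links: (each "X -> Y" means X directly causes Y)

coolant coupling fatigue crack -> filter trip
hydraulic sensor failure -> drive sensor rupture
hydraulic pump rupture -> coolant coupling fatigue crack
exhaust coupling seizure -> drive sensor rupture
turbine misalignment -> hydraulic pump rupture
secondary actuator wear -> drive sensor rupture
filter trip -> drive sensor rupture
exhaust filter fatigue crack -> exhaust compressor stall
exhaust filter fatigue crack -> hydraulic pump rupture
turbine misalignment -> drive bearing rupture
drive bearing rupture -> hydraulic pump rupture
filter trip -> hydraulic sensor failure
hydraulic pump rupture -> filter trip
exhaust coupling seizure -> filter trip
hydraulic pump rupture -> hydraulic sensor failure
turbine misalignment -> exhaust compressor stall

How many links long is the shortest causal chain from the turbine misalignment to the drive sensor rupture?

3

Shortest chain: the turbine misalignment → the hydraulic pump rupture → the filter trip → the drive sensor rupture.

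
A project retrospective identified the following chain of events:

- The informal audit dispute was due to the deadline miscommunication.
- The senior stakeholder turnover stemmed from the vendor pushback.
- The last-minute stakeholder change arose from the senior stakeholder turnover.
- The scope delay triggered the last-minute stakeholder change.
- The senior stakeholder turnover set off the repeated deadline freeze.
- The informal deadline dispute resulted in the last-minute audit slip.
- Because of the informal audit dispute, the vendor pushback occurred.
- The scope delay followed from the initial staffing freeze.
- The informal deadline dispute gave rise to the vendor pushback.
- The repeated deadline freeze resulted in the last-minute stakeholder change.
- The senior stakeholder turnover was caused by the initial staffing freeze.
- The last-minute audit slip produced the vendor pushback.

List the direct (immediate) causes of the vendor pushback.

Upstream contributors include the deadline miscommunication, but only the informal audit dispute, the informal deadline dispute, the last-minute audit slip feed directly into the vendor pushback.

the informal audit dispute, the informal deadline dispute, the last-minute audit slip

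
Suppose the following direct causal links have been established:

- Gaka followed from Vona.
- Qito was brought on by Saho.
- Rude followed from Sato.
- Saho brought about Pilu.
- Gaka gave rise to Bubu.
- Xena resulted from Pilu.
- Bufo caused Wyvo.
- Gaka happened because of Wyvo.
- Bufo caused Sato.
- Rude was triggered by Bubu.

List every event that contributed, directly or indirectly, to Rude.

Bubu, Bufo, Gaka, Sato, Vona, Wyvo

Immediate causes of Rude: Sato, Bubu.
Further upstream: Bufo, Wyvo, Vona, Gaka.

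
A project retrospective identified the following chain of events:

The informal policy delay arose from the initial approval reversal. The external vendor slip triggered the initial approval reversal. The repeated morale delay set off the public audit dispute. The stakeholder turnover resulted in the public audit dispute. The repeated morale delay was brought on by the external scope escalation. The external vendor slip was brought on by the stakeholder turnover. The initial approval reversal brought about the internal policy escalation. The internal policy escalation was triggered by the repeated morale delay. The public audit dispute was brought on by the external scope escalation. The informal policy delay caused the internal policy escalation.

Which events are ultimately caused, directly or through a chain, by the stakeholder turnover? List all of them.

Direct effects: the external vendor slip, the public audit dispute.
2 steps out: the initial approval reversal.
3 steps out: the informal policy delay, the internal policy escalation.
Not reachable from it: the external scope escalation, the repeated morale delay.

the external vendor slip, the informal policy delay, the initial approval reversal, the internal policy escalation, the public audit dispute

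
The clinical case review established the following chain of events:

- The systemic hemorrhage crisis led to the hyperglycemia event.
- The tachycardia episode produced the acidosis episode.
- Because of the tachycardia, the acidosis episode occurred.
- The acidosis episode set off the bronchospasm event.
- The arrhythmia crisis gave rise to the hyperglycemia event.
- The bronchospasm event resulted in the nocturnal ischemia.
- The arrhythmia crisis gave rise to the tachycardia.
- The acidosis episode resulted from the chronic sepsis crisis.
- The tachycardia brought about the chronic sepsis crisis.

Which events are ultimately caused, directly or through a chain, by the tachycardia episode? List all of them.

the acidosis episode, the bronchospasm event, the nocturnal ischemia

Direct effects: the acidosis episode.
2 steps out: the bronchospasm event.
3 steps out: the nocturnal ischemia.
Not reachable from it: the arrhythmia crisis, the tachycardia, the chronic sepsis crisis, the systemic hemorrhage crisis, the hyperglycemia event.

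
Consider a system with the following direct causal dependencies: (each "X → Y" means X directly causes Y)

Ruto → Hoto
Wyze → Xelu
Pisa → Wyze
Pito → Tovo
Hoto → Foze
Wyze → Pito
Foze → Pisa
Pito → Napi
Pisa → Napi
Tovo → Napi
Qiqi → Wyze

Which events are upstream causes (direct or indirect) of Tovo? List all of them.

Foze, Hoto, Pisa, Pito, Qiqi, Ruto, Wyze

Immediate cause of Tovo: Pito.
Further upstream: Ruto, Hoto, Qiqi, Foze, Pisa, Wyze.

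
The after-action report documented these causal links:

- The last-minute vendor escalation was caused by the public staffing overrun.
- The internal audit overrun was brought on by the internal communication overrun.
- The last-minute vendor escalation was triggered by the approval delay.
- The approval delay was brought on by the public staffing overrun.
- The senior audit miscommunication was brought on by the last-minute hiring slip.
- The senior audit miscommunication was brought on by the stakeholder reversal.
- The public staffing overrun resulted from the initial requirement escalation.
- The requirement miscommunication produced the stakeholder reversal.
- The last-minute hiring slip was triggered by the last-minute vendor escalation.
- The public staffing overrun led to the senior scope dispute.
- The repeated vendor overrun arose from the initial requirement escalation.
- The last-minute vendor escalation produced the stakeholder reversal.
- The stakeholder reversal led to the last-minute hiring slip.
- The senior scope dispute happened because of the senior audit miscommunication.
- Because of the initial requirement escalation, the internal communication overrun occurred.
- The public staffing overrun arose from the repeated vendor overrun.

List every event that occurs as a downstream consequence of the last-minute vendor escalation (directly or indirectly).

Direct effects: the stakeholder reversal, the last-minute hiring slip.
2 steps out: the senior audit miscommunication.
3 steps out: the senior scope dispute.
Not reachable from it: the initial requirement escalation, the internal communication overrun, the internal audit overrun, the repeated vendor overrun, the public staffing overrun, the approval delay, the requirement miscommunication.

the last-minute hiring slip, the senior audit miscommunication, the senior scope dispute, the stakeholder reversal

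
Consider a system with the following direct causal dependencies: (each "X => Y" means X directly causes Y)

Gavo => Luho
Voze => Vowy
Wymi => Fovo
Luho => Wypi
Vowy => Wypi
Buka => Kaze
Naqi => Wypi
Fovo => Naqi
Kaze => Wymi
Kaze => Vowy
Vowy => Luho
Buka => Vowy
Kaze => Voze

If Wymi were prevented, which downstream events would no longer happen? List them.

Downstream of Wymi: Fovo, Naqi, Wypi.
Of those, still caused via another path: Wypi.
The remainder have no surviving cause.

Fovo, Naqi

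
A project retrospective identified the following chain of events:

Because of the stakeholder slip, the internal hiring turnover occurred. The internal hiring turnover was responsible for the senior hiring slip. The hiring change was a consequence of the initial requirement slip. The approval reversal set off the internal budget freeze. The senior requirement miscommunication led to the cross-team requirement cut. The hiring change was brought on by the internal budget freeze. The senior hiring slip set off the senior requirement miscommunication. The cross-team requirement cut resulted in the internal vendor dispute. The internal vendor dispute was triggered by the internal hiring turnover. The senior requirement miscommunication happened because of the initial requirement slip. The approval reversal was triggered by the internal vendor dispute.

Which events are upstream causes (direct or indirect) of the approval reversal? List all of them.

the cross-team requirement cut, the initial requirement slip, the internal hiring turnover, the internal vendor dispute, the senior hiring slip, the senior requirement miscommunication, the stakeholder slip

Immediate cause of the approval reversal: the internal vendor dispute.
Further upstream: the initial requirement slip, the stakeholder slip, the internal hiring turnover, the senior hiring slip, the senior requirement miscommunication, the cross-team requirement cut.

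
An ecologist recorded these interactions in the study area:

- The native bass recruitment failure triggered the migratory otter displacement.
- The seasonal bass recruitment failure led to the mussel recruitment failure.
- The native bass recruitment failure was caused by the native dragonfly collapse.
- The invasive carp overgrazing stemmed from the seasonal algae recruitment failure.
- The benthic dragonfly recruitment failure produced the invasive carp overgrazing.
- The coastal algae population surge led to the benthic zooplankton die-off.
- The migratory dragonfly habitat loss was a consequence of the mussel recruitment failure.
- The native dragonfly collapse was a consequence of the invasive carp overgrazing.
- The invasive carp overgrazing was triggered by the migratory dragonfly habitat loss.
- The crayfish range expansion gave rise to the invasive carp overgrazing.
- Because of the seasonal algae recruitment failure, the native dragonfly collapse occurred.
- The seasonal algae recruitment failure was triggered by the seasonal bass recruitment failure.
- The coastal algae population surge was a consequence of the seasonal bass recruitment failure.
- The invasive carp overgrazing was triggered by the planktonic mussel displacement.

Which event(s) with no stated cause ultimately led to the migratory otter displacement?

the benthic dragonfly recruitment failure, the crayfish range expansion, the planktonic mussel displacement, the seasonal bass recruitment failure

Tracing upstream from the migratory otter displacement: the migratory otter displacement ← the native bass recruitment failure ← the native dragonfly collapse ← the seasonal algae recruitment failure ← the seasonal bass recruitment failure.
A separate upstream branch: the migratory otter displacement ← the native bass recruitment failure ← the native dragonfly collapse ← the invasive carp overgrazing ← the planktonic mussel displacement.
A separate upstream branch: the migratory otter displacement ← the native bass recruitment failure ← the native dragonfly collapse ← the invasive carp overgrazing ← the benthic dragonfly recruitment failure.
A separate upstream branch: the migratory otter displacement ← the native bass recruitment failure ← the native dragonfly collapse ← the invasive carp overgrazing ← the crayfish range expansion.
Each of those chain origins has no stated cause.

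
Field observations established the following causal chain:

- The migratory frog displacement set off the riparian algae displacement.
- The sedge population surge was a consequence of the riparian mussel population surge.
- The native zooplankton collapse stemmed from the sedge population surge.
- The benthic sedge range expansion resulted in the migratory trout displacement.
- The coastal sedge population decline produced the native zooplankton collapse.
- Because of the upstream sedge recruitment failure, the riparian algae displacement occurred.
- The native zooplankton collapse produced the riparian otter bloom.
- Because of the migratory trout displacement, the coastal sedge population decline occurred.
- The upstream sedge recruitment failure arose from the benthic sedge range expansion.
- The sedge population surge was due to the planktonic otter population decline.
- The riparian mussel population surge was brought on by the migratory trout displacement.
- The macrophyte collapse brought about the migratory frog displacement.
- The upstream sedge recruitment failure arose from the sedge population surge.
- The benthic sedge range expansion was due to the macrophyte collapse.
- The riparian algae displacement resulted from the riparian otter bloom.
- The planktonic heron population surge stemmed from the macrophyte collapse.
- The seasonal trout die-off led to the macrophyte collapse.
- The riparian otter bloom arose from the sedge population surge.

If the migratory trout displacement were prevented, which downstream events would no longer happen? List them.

Downstream of the migratory trout displacement: the riparian mussel population surge, the coastal sedge population decline, the sedge population surge, the native zooplankton collapse, the riparian otter bloom, the upstream sedge recruitment failure, the riparian algae displacement.
Of those, still caused via another path: the sedge population surge, the native zooplankton collapse, the riparian otter bloom, the upstream sedge recruitment failure, the riparian algae displacement.
The remainder have no surviving cause.

the coastal sedge population decline, the riparian mussel population surge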